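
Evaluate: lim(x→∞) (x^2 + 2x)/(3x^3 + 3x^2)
This is an ∞/∞ indeterminate form.

Apply L'Hôpital's rule: differentiate numerator and denominator separately.
  f(x) = x^2 + 2·x   ⇒   f'(x) = 2·x + 2
  g(x) = 3·x^3 + 3·x^2   ⇒   g'(x) = 9·x^2 + 6·x
  lim(x→∞) f'(x)/g'(x) = lim(x→∞) (2·x + 2)/(9·x^2 + 6·x)
  = 0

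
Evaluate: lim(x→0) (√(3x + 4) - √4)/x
This is a standard limit.

Factor or rationalize the expression:
  lim(x→0) (√(3x + 4) - √4)/x = 3/4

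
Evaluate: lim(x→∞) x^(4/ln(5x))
This is an exponential indeterminate form.

For exponential indeterminate forms, take the natural log:
  Let L = lim(x→∞) x^(4/ln(5x))
  Then ln(L) = lim(x→∞) [exponent × ln(base)]
  Evaluate using L'Hôpital or standard limits, then exponentiate.
  L = e^(4)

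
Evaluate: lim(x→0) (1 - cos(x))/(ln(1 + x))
This is a 0/0 indeterminate form.

Apply L'Hôpital's rule: differentiate numerator and denominator separately.
  f(x) = 1 - cos(x)   ⇒   f'(x) = sin(x)
  g(x) = ln(x + 1)   ⇒   g'(x) = 1/(x + 1)
  lim(x→0) f'(x)/g'(x) = lim(x→0) (sin(x))/(1/(x + 1))
  = 0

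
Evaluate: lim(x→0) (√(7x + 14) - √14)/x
This is a standard limit.

Factor or rationalize the expression:
  lim(x→0) (√(7x + 14) - √14)/x = sqrt(14)/4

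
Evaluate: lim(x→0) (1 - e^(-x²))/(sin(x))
This is a 0/0 indeterminate form.

Apply L'Hôpital's rule: differentiate numerator and denominator separately.
  f(x) = 1 - e^(-x^2)   ⇒   f'(x) = 2·x·e^(-x^2)
  g(x) = sin(x)   ⇒   g'(x) = cos(x)
  lim(x→0) f'(x)/g'(x) = lim(x→0) (2·x·e^(-x^2))/(cos(x))
  = 0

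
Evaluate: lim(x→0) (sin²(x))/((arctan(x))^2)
This is a 0/0 indeterminate form.

Apply L'Hôpital's rule: differentiate numerator and denominator separately.
  f(x) = sin(x)^2   ⇒   f'(x) = 2·sin(x)·cos(x)
  g(x) = atan(x)^2   ⇒   g'(x) = 2·atan(x)/(x^2 + 1)
  lim(x→0) f'(x)/g'(x) = lim(x→0) (2·sin(x)·cos(x))/(2·atan(x)/(x^2 + 1))
  = 1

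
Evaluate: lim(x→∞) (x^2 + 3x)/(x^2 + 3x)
This is an ∞/∞ indeterminate form.

Apply L'Hôpital's rule: differentiate numerator and denominator separately.
  f(x) = x^2 + 3·x   ⇒   f'(x) = 2·x + 3
  g(x) = x^2 + 3·x   ⇒   g'(x) = 2·x + 3
  lim(x→∞) f'(x)/g'(x) = lim(x→∞) (2·x + 3)/(2·x + 3)
  = 1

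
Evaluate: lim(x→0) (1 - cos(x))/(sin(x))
This is a 0/0 indeterminate form.

Apply L'Hôpital's rule: differentiate numerator and denominator separately.
  f(x) = 1 - cos(x)   ⇒   f'(x) = sin(x)
  g(x) = sin(x)   ⇒   g'(x) = cos(x)
  lim(x→0) f'(x)/g'(x) = lim(x→0) (sin(x))/(cos(x))
  = 0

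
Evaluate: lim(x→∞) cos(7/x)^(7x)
This is an exponential indeterminate form.

For exponential indeterminate forms, take the natural log:
  Let L = lim(x→∞) cos(7/x)^(7x)
  Then ln(L) = lim(x→∞) [exponent × ln(base)]
  Evaluate using L'Hôpital or standard limits, then exponentiate.
  L = 1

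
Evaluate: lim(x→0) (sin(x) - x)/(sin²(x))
This is a 0/0 indeterminate form.

Apply L'Hôpital's rule: differentiate numerator and denominator separately.
  f(x) = -x + sin(x)   ⇒   f'(x) = cos(x) - 1
  g(x) = sin(x)^2   ⇒   g'(x) = 2·sin(x)·cos(x)
  lim(x→0) f'(x)/g'(x) = lim(x→0) (cos(x) - 1)/(2·sin(x)·cos(x))
  = 0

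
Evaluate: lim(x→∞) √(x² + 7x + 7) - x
This is an ∞-∞ indeterminate form.

Combine fractions or rationalize to convert ∞-∞ to 0/0 form:
  lim(x→∞) √(x² + 7x + 7) - x = 7/2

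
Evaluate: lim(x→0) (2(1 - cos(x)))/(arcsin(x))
This is a 0/0 indeterminate form.

Apply L'Hôpital's rule: differentiate numerator and denominator separately.
  f(x) = 2 - 2·cos(x)   ⇒   f'(x) = 2·sin(x)
  g(x) = asin(x)   ⇒   g'(x) = 1/sqrt(1 - x^2)
  lim(x→0) f'(x)/g'(x) = lim(x→0) (2·sin(x))/(1/sqrt(1 - x^2))
  = 0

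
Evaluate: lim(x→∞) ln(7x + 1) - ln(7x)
This is an ∞-∞ indeterminate form.

Combine fractions or rationalize to convert ∞-∞ to 0/0 form:
  lim(x→∞) ln(7x + 1) - ln(7x) = 0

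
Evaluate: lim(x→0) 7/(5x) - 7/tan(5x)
This is an ∞-∞ indeterminate form.

Combine fractions or rationalize to convert ∞-∞ to 0/0 form:
  lim(x→0) 7/(5x) - 7/tan(5x) = 0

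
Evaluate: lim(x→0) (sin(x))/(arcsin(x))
This is a 0/0 indeterminate form.

Apply L'Hôpital's rule: differentiate numerator and denominator separately.
  f(x) = sin(x)   ⇒   f'(x) = cos(x)
  g(x) = asin(x)   ⇒   g'(x) = 1/sqrt(1 - x^2)
  lim(x→0) f'(x)/g'(x) = lim(x→0) (cos(x))/(1/sqrt(1 - x^2))
  = 1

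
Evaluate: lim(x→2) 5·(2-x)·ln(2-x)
This is a 0·∞ indeterminate form.

Rewrite 0·∞ as a quotient (0/0 or ∞/∞ form), then apply L'Hôpital's rule:
  lim(x→2) 5·(2-x)·ln(2-x) = 0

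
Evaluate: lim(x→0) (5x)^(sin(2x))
This is an exponential indeterminate form.

For exponential indeterminate forms, take the natural log:
  Let L = lim(x→0) (5x)^(sin(2x))
  Then ln(L) = lim(x→0) [exponent × ln(base)]
  Evaluate using L'Hôpital or standard limits, then exponentiate.
  L = 1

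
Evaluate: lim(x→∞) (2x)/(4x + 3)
This is an ∞/∞ indeterminate form.

Apply L'Hôpital's rule: differentiate numerator and denominator separately.
  f(x) = 2·x   ⇒   f'(x) = 2
  g(x) = 4·x + 3   ⇒   g'(x) = 4
  lim(x→∞) f'(x)/g'(x) = lim(x→∞) (2)/(4)
  = 1/2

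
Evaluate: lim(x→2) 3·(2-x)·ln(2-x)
This is a 0·∞ indeterminate form.

Rewrite 0·∞ as a quotient (0/0 or ∞/∞ form), then apply L'Hôpital's rule:
  lim(x→2) 3·(2-x)·ln(2-x) = 0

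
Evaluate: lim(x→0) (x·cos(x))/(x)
This is a 0/0 indeterminate form.

Apply L'Hôpital's rule: differentiate numerator and denominator separately.
  f(x) = x·cos(x)   ⇒   f'(x) = -x·sin(x) + cos(x)
  g(x) = x   ⇒   g'(x) = 1
  lim(x→0) f'(x)/g'(x) = lim(x→0) (-x·sin(x) + cos(x))/(1)
  = 1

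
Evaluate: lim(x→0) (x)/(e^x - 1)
This is a 0/0 indeterminate form.

Apply L'Hôpital's rule: differentiate numerator and denominator separately.
  f(x) = x   ⇒   f'(x) = 1
  g(x) = e^(x) - 1   ⇒   g'(x) = e^(x)
  lim(x→0) f'(x)/g'(x) = lim(x→0) (1)/(e^(x))
  = 1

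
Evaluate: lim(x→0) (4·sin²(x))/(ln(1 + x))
This is a 0/0 indeterminate form.

Apply L'Hôpital's rule: differentiate numerator and denominator separately.
  f(x) = 4·sin(x)^2   ⇒   f'(x) = 8·sin(x)·cos(x)
  g(x) = ln(x + 1)   ⇒   g'(x) = 1/(x + 1)
  lim(x→0) f'(x)/g'(x) = lim(x→0) (8·sin(x)·cos(x))/(1/(x + 1))
  = 0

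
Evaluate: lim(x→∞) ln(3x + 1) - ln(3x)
This is an ∞-∞ indeterminate form.

Combine fractions or rationalize to convert ∞-∞ to 0/0 form:
  lim(x→∞) ln(3x + 1) - ln(3x) = 0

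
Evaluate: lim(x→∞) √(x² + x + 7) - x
This is an ∞-∞ indeterminate form.

Combine fractions or rationalize to convert ∞-∞ to 0/0 form:
  lim(x→∞) √(x² + x + 7) - x = 1/2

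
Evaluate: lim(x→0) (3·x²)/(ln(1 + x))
This is a 0/0 indeterminate form.

Apply L'Hôpital's rule: differentiate numerator and denominator separately.
  f(x) = 3·x^2   ⇒   f'(x) = 6·x
  g(x) = ln(x + 1)   ⇒   g'(x) = 1/(x + 1)
  lim(x→0) f'(x)/g'(x) = lim(x→0) (6·x)/(1/(x + 1))
  = 0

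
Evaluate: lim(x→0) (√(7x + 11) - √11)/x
This is a standard limit.

Factor or rationalize the expression:
  lim(x→0) (√(7x + 11) - √11)/x = 7·sqrt(11)/22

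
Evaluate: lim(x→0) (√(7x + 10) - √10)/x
This is a standard limit.

Factor or rationalize the expression:
  lim(x→0) (√(7x + 10) - √10)/x = 7·sqrt(10)/20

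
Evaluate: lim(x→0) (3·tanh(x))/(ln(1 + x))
This is a 0/0 indeterminate form.

Apply L'Hôpital's rule: differentiate numerator and denominator separately.
  f(x) = 3·tanh(x)   ⇒   f'(x) = 3 - 3·tanh(x)^2
  g(x) = ln(x + 1)   ⇒   g'(x) = 1/(x + 1)
  lim(x→0) f'(x)/g'(x) = lim(x→0) (3 - 3·tanh(x)^2)/(1/(x + 1))
  = 3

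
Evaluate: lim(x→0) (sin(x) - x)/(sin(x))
This is a 0/0 indeterminate form.

Apply L'Hôpital's rule: differentiate numerator and denominator separately.
  f(x) = -x + sin(x)   ⇒   f'(x) = cos(x) - 1
  g(x) = sin(x)   ⇒   g'(x) = cos(x)
  lim(x→0) f'(x)/g'(x) = lim(x→0) (cos(x) - 1)/(cos(x))
  = 0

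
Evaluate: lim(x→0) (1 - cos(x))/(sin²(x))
This is a 0/0 indeterminate form.

Apply L'Hôpital's rule: differentiate numerator and denominator separately.
  f(x) = 1 - cos(x)   ⇒   f'(x) = sin(x)
  g(x) = sin(x)^2   ⇒   g'(x) = 2·sin(x)·cos(x)
  lim(x→0) f'(x)/g'(x) = lim(x→0) (sin(x))/(2·sin(x)·cos(x))
  = 1/2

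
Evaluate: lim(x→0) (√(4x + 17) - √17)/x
This is a standard limit.

Factor or rationalize the expression:
  lim(x→0) (√(4x + 17) - √17)/x = 2·sqrt(17)/17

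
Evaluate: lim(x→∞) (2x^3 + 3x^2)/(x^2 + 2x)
This is an ∞/∞ indeterminate form.

Apply L'Hôpital's rule: differentiate numerator and denominator separately.
  f(x) = 2·x^3 + 3·x^2   ⇒   f'(x) = 6·x^2 + 6·x
  g(x) = x^2 + 2·x   ⇒   g'(x) = 2·x + 2
  lim(x→∞) f'(x)/g'(x) = lim(x→∞) (6·x^2 + 6·x)/(2·x + 2)
  = ∞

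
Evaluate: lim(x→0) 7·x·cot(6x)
This is a 0·∞ indeterminate form.

Rewrite 0·∞ as a quotient (0/0 or ∞/∞ form), then apply L'Hôpital's rule:
  lim(x→0) 7·x·cot(6x) = 7/6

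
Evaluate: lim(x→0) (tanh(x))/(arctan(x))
This is a 0/0 indeterminate form.

Apply L'Hôpital's rule: differentiate numerator and denominator separately.
  f(x) = tanh(x)   ⇒   f'(x) = 1 - tanh(x)^2
  g(x) = atan(x)   ⇒   g'(x) = 1/(x^2 + 1)
  lim(x→0) f'(x)/g'(x) = lim(x→0) (1 - tanh(x)^2)/(1/(x^2 + 1))
  = 1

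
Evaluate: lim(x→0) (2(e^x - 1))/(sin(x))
This is a 0/0 indeterminate form.

Apply L'Hôpital's rule: differentiate numerator and denominator separately.
  f(x) = 2·e^(x) - 2   ⇒   f'(x) = 2·e^(x)
  g(x) = sin(x)   ⇒   g'(x) = cos(x)
  lim(x→0) f'(x)/g'(x) = lim(x→0) (2·e^(x))/(cos(x))
  = 2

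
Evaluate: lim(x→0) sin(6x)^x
This is an exponential indeterminate form.

For exponential indeterminate forms, take the natural log:
  Let L = lim(x→0) sin(6x)^x
  Then ln(L) = lim(x→0) [exponent × ln(base)]
  Evaluate using L'Hôpital or standard limits, then exponentiate.
  L = 1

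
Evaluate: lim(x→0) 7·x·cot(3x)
This is a 0·∞ indeterminate form.

Rewrite 0·∞ as a quotient (0/0 or ∞/∞ form), then apply L'Hôpital's rule:
  lim(x→0) 7·x·cot(3x) = 7/3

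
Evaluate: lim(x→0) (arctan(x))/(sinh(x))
This is a 0/0 indeterminate form.

Apply L'Hôpital's rule: differentiate numerator and denominator separately.
  f(x) = atan(x)   ⇒   f'(x) = 1/(x^2 + 1)
  g(x) = sinh(x)   ⇒   g'(x) = cosh(x)
  lim(x→0) f'(x)/g'(x) = lim(x→0) (1/(x^2 + 1))/(cosh(x))
  = 1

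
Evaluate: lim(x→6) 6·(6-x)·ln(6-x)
This is a 0·∞ indeterminate form.

Rewrite 0·∞ as a quotient (0/0 or ∞/∞ form), then apply L'Hôpital's rule:
  lim(x→6) 6·(6-x)·ln(6-x) = 0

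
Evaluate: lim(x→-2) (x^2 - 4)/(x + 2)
This is a standard limit.

Factor or rationalize the expression:
  lim(x→-2) (x^2 - 4)/(x + 2) = -4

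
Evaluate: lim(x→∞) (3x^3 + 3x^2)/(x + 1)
This is an ∞/∞ indeterminate form.

Apply L'Hôpital's rule: differentiate numerator and denominator separately.
  f(x) = 3·x^3 + 3·x^2   ⇒   f'(x) = 9·x^2 + 6·x
  g(x) = x + 1   ⇒   g'(x) = 1
  lim(x→∞) f'(x)/g'(x) = lim(x→∞) (9·x^2 + 6·x)/(1)
  = ∞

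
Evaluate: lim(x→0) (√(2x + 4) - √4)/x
This is a standard limit.

Factor or rationalize the expression:
  lim(x→0) (√(2x + 4) - √4)/x = 1/2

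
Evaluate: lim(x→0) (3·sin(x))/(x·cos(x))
This is a 0/0 indeterminate form.

Apply L'Hôpital's rule: differentiate numerator and denominator separately.
  f(x) = 3·sin(x)   ⇒   f'(x) = 3·cos(x)
  g(x) = x·cos(x)   ⇒   g'(x) = -x·sin(x) + cos(x)
  lim(x→0) f'(x)/g'(x) = lim(x→0) (3·cos(x))/(-x·sin(x) + cos(x))
  = 3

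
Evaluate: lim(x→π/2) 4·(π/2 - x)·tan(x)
This is a 0·∞ indeterminate form.

Rewrite 0·∞ as a quotient (0/0 or ∞/∞ form), then apply L'Hôpital's rule:
  lim(x→π/2) 4·(π/2 - x)·tan(x) = 4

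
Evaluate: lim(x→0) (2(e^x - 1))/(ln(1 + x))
This is a 0/0 indeterminate form.

Apply L'Hôpital's rule: differentiate numerator and denominator separately.
  f(x) = 2·e^(x) - 2   ⇒   f'(x) = 2·e^(x)
  g(x) = ln(x + 1)   ⇒   g'(x) = 1/(x + 1)
  lim(x→0) f'(x)/g'(x) = lim(x→0) (2·e^(x))/(1/(x + 1))
  = 2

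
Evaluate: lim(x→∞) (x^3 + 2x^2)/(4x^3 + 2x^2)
This is an ∞/∞ indeterminate form.

Apply L'Hôpital's rule: differentiate numerator and denominator separately.
  f(x) = x^3 + 2·x^2   ⇒   f'(x) = 3·x^2 + 4·x
  g(x) = 4·x^3 + 2·x^2   ⇒   g'(x) = 12·x^2 + 4·x
  lim(x→∞) f'(x)/g'(x) = lim(x→∞) (3·x^2 + 4·x)/(12·x^2 + 4·x)
  = 1/4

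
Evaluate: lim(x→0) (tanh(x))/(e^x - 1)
This is a 0/0 indeterminate form.

Apply L'Hôpital's rule: differentiate numerator and denominator separately.
  f(x) = tanh(x)   ⇒   f'(x) = 1 - tanh(x)^2
  g(x) = e^(x) - 1   ⇒   g'(x) = e^(x)
  lim(x→0) f'(x)/g'(x) = lim(x→0) (1 - tanh(x)^2)/(e^(x))
  = 1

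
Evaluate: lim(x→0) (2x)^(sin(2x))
This is an exponential indeterminate form.

For exponential indeterminate forms, take the natural log:
  Let L = lim(x→0) (2x)^(sin(2x))
  Then ln(L) = lim(x→0) [exponent × ln(base)]
  Evaluate using L'Hôpital or standard limits, then exponentiate.
  L = 1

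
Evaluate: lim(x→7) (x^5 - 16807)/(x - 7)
This is a standard limit.

Factor or rationalize the expression:
  lim(x→7) (x^5 - 16807)/(x - 7) = 12005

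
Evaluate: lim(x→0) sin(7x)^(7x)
This is an exponential indeterminate form.

For exponential indeterminate forms, take the natural log:
  Let L = lim(x→0) sin(7x)^(7x)
  Then ln(L) = lim(x→0) [exponent × ln(base)]
  Evaluate using L'Hôpital or standard limits, then exponentiate.
  L = 1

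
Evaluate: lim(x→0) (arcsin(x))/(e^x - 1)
This is a 0/0 indeterminate form.

Apply L'Hôpital's rule: differentiate numerator and denominator separately.
  f(x) = asin(x)   ⇒   f'(x) = 1/sqrt(1 - x^2)
  g(x) = e^(x) - 1   ⇒   g'(x) = e^(x)
  lim(x→0) f'(x)/g'(x) = lim(x→0) (1/sqrt(1 - x^2))/(e^(x))
  = 1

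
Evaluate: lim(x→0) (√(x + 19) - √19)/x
This is a standard limit.

Factor or rationalize the expression:
  lim(x→0) (√(x + 19) - √19)/x = sqrt(19)/38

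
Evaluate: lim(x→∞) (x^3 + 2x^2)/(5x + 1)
This is an ∞/∞ indeterminate form.

Apply L'Hôpital's rule: differentiate numerator and denominator separately.
  f(x) = x^3 + 2·x^2   ⇒   f'(x) = 3·x^2 + 4·x
  g(x) = 5·x + 1   ⇒   g'(x) = 5
  lim(x→∞) f'(x)/g'(x) = lim(x→∞) (3·x^2 + 4·x)/(5)
  = ∞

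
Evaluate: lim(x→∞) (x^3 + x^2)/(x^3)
This is an ∞/∞ indeterminate form.

Apply L'Hôpital's rule: differentiate numerator and denominator separately.
  f(x) = x^3 + x^2   ⇒   f'(x) = 3·x^2 + 2·x
  g(x) = x^3   ⇒   g'(x) = 3·x^2
  lim(x→∞) f'(x)/g'(x) = lim(x→∞) (3·x^2 + 2·x)/(3·x^2)
  = 1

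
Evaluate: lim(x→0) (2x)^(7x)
This is an exponential indeterminate form.

For exponential indeterminate forms, take the natural log:
  Let L = lim(x→0) (2x)^(7x)
  Then ln(L) = lim(x→0) [exponent × ln(base)]
  Evaluate using L'Hôpital or standard limits, then exponentiate.
  L = 1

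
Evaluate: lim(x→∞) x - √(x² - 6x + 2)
This is an ∞-∞ indeterminate form.

Combine fractions or rationalize to convert ∞-∞ to 0/0 form:
  lim(x→∞) x - √(x² - 6x + 2) = 3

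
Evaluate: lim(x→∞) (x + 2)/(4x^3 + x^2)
This is an ∞/∞ indeterminate form.

Apply L'Hôpital's rule: differentiate numerator and denominator separately.
  f(x) = x + 2   ⇒   f'(x) = 1
  g(x) = 4·x^3 + x^2   ⇒   g'(x) = 12·x^2 + 2·x
  lim(x→∞) f'(x)/g'(x) = lim(x→∞) (1)/(12·x^2 + 2·x)
  = 0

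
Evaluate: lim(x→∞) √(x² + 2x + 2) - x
This is an ∞-∞ indeterminate form.

Combine fractions or rationalize to convert ∞-∞ to 0/0 form:
  lim(x→∞) √(x² + 2x + 2) - x = 1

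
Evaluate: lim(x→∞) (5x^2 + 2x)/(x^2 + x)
This is an ∞/∞ indeterminate form.

Apply L'Hôpital's rule: differentiate numerator and denominator separately.
  f(x) = 5·x^2 + 2·x   ⇒   f'(x) = 10·x + 2
  g(x) = x^2 + x   ⇒   g'(x) = 2·x + 1
  lim(x→∞) f'(x)/g'(x) = lim(x→∞) (10·x + 2)/(2·x + 1)
  = 5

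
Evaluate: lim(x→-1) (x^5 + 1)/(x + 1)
This is a standard limit.

Factor or rationalize the expression:
  lim(x→-1) (x^5 + 1)/(x + 1) = 5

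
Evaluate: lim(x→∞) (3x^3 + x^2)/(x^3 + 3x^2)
This is an ∞/∞ indeterminate form.

Apply L'Hôpital's rule: differentiate numerator and denominator separately.
  f(x) = 3·x^3 + x^2   ⇒   f'(x) = 9·x^2 + 2·x
  g(x) = x^3 + 3·x^2   ⇒   g'(x) = 3·x^2 + 6·x
  lim(x→∞) f'(x)/g'(x) = lim(x→∞) (9·x^2 + 2·x)/(3·x^2 + 6·x)
  = 3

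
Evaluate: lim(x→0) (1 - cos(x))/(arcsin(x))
This is a 0/0 indeterminate form.

Apply L'Hôpital's rule: differentiate numerator and denominator separately.
  f(x) = 1 - cos(x)   ⇒   f'(x) = sin(x)
  g(x) = asin(x)   ⇒   g'(x) = 1/sqrt(1 - x^2)
  lim(x→0) f'(x)/g'(x) = lim(x→0) (sin(x))/(1/sqrt(1 - x^2))
  = 0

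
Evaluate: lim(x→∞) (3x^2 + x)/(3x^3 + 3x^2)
This is an ∞/∞ indeterminate form.

Apply L'Hôpital's rule: differentiate numerator and denominator separately.
  f(x) = 3·x^2 + x   ⇒   f'(x) = 6·x + 1
  g(x) = 3·x^3 + 3·x^2   ⇒   g'(x) = 9·x^2 + 6·x
  lim(x→∞) f'(x)/g'(x) = lim(x→∞) (6·x + 1)/(9·x^2 + 6·x)
  = 0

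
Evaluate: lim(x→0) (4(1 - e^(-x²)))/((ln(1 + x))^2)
This is a 0/0 indeterminate form.

Apply L'Hôpital's rule: differentiate numerator and denominator separately.
  f(x) = 4 - 4·e^(-x^2)   ⇒   f'(x) = 8·x·e^(-x^2)
  g(x) = ln(x + 1)^2   ⇒   g'(x) = 2·ln(x + 1)/(x + 1)
  lim(x→0) f'(x)/g'(x) = lim(x→0) (8·x·e^(-x^2))/(2·ln(x + 1)/(x + 1))
  = 4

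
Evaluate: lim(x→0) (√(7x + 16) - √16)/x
This is a standard limit.

Factor or rationalize the expression:
  lim(x→0) (√(7x + 16) - √16)/x = 7/8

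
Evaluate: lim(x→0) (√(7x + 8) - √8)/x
This is a standard limit.

Factor or rationalize the expression:
  lim(x→0) (√(7x + 8) - √8)/x = 7·sqrt(2)/8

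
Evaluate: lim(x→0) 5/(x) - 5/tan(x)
This is an ∞-∞ indeterminate form.

Combine fractions or rationalize to convert ∞-∞ to 0/0 form:
  lim(x→0) 5/(x) - 5/tan(x) = 0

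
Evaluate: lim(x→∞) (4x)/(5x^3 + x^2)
This is an ∞/∞ indeterminate form.

Apply L'Hôpital's rule: differentiate numerator and denominator separately.
  f(x) = 4·x   ⇒   f'(x) = 4
  g(x) = 5·x^3 + x^2   ⇒   g'(x) = 15·x^2 + 2·x
  lim(x→∞) f'(x)/g'(x) = lim(x→∞) (4)/(15·x^2 + 2·x)
  = 0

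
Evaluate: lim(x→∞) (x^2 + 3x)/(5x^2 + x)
This is an ∞/∞ indeterminate form.

Apply L'Hôpital's rule: differentiate numerator and denominator separately.
  f(x) = x^2 + 3·x   ⇒   f'(x) = 2·x + 3
  g(x) = 5·x^2 + x   ⇒   g'(x) = 10·x + 1
  lim(x→∞) f'(x)/g'(x) = lim(x→∞) (2·x + 3)/(10·x + 1)
  = 1/5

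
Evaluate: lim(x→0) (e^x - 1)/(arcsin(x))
This is a 0/0 indeterminate form.

Apply L'Hôpital's rule: differentiate numerator and denominator separately.
  f(x) = e^(x) - 1   ⇒   f'(x) = e^(x)
  g(x) = asin(x)   ⇒   g'(x) = 1/sqrt(1 - x^2)
  lim(x→0) f'(x)/g'(x) = lim(x→0) (e^(x))/(1/sqrt(1 - x^2))
  = 1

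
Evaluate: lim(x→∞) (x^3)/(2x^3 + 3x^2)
This is an ∞/∞ indeterminate form.

Apply L'Hôpital's rule: differentiate numerator and denominator separately.
  f(x) = x^3   ⇒   f'(x) = 3·x^2
  g(x) = 2·x^3 + 3·x^2   ⇒   g'(x) = 6·x^2 + 6·x
  lim(x→∞) f'(x)/g'(x) = lim(x→∞) (3·x^2)/(6·x^2 + 6·x)
  = 1/2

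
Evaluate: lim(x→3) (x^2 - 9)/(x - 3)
This is a standard limit.

Factor or rationalize the expression:
  lim(x→3) (x^2 - 9)/(x - 3) = 6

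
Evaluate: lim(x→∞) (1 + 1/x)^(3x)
This is an exponential indeterminate form.

For exponential indeterminate forms, take the natural log:
  Let L = lim(x→∞) (1 + 1/x)^(3x)
  Then ln(L) = lim(x→∞) [exponent × ln(base)]
  Evaluate using L'Hôpital or standard limits, then exponentiate.
  L = e^(3)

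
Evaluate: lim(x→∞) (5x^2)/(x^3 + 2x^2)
This is an ∞/∞ indeterminate form.

Apply L'Hôpital's rule: differentiate numerator and denominator separately.
  f(x) = 5·x^2   ⇒   f'(x) = 10·x
  g(x) = x^3 + 2·x^2   ⇒   g'(x) = 3·x^2 + 4·x
  lim(x→∞) f'(x)/g'(x) = lim(x→∞) (10·x)/(3·x^2 + 4·x)
  = 0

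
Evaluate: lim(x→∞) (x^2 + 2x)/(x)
This is an ∞/∞ indeterminate form.

Apply L'Hôpital's rule: differentiate numerator and denominator separately.
  f(x) = x^2 + 2·x   ⇒   f'(x) = 2·x + 2
  g(x) = x   ⇒   g'(x) = 1
  lim(x→∞) f'(x)/g'(x) = lim(x→∞) (2·x + 2)/(1)
  = ∞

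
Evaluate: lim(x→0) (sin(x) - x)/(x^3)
This is a 0/0 indeterminate form.

Apply L'Hôpital's rule: differentiate numerator and denominator separately.
  f(x) = -x + sin(x)   ⇒   f'(x) = cos(x) - 1
  g(x) = x^3   ⇒   g'(x) = 3·x^2
  lim(x→0) f'(x)/g'(x) = lim(x→0) (cos(x) - 1)/(3·x^2)
  = -1/6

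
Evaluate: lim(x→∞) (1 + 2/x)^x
This is an exponential indeterminate form.

For exponential indeterminate forms, take the natural log:
  Let L = lim(x→∞) (1 + 2/x)^x
  Then ln(L) = lim(x→∞) [exponent × ln(base)]
  Evaluate using L'Hôpital or standard limits, then exponentiate.
  L = e²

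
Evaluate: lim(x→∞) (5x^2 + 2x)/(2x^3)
This is an ∞/∞ indeterminate form.

Apply L'Hôpital's rule: differentiate numerator and denominator separately.
  f(x) = 5·x^2 + 2·x   ⇒   f'(x) = 10·x + 2
  g(x) = 2·x^3   ⇒   g'(x) = 6·x^2
  lim(x→∞) f'(x)/g'(x) = lim(x→∞) (10·x + 2)/(6·x^2)
  = 0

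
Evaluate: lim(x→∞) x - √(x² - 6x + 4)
This is an ∞-∞ indeterminate form.

Combine fractions or rationalize to convert ∞-∞ to 0/0 form:
  lim(x→∞) x - √(x² - 6x + 4) = 3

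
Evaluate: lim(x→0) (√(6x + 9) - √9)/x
This is a standard limit.

Factor or rationalize the expression:
  lim(x→0) (√(6x + 9) - √9)/x = 1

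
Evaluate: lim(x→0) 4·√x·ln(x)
This is a 0·∞ indeterminate form.

Rewrite 0·∞ as a quotient (0/0 or ∞/∞ form), then apply L'Hôpital's rule:
  lim(x→0) 4·√x·ln(x) = 0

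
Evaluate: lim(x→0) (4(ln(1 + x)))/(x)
This is a 0/0 indeterminate form.

Apply L'Hôpital's rule: differentiate numerator and denominator separately.
  f(x) = 4·ln(x + 1)   ⇒   f'(x) = 4/(x + 1)
  g(x) = x   ⇒   g'(x) = 1
  lim(x→0) f'(x)/g'(x) = lim(x→0) (4/(x + 1))/(1)
  = 4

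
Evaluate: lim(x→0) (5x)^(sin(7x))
This is an exponential indeterminate form.

For exponential indeterminate forms, take the natural log:
  Let L = lim(x→0) (5x)^(sin(7x))
  Then ln(L) = lim(x→0) [exponent × ln(base)]
  Evaluate using L'Hôpital or standard limits, then exponentiate.
  L = 1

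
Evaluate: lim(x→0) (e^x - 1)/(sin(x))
This is a 0/0 indeterminate form.

Apply L'Hôpital's rule: differentiate numerator and denominator separately.
  f(x) = e^(x) - 1   ⇒   f'(x) = e^(x)
  g(x) = sin(x)   ⇒   g'(x) = cos(x)
  lim(x→0) f'(x)/g'(x) = lim(x→0) (e^(x))/(cos(x))
  = 1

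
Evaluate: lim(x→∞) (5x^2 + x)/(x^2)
This is an ∞/∞ indeterminate form.

Apply L'Hôpital's rule: differentiate numerator and denominator separately.
  f(x) = 5·x^2 + x   ⇒   f'(x) = 10·x + 1
  g(x) = x^2   ⇒   g'(x) = 2·x
  lim(x→∞) f'(x)/g'(x) = lim(x→∞) (10·x + 1)/(2·x)
  = 5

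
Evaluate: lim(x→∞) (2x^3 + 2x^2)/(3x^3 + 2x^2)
This is an ∞/∞ indeterminate form.

Apply L'Hôpital's rule: differentiate numerator and denominator separately.
  f(x) = 2·x^3 + 2·x^2   ⇒   f'(x) = 6·x^2 + 4·x
  g(x) = 3·x^3 + 2·x^2   ⇒   g'(x) = 9·x^2 + 4·x
  lim(x→∞) f'(x)/g'(x) = lim(x→∞) (6·x^2 + 4·x)/(9·x^2 + 4·x)
  = 2/3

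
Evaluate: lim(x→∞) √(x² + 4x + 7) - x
This is an ∞-∞ indeterminate form.

Combine fractions or rationalize to convert ∞-∞ to 0/0 form:
  lim(x→∞) √(x² + 4x + 7) - x = 2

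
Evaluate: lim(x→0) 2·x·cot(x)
This is a 0·∞ indeterminate form.

Rewrite 0·∞ as a quotient (0/0 or ∞/∞ form), then apply L'Hôpital's rule:
  lim(x→0) 2·x·cot(x) = 2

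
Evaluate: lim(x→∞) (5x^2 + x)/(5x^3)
This is an ∞/∞ indeterminate form.

Apply L'Hôpital's rule: differentiate numerator and denominator separately.
  f(x) = 5·x^2 + x   ⇒   f'(x) = 10·x + 1
  g(x) = 5·x^3   ⇒   g'(x) = 15·x^2
  lim(x→∞) f'(x)/g'(x) = lim(x→∞) (10·x + 1)/(15·x^2)
  = 0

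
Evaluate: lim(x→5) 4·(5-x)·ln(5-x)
This is a 0·∞ indeterminate form.

Rewrite 0·∞ as a quotient (0/0 or ∞/∞ form), then apply L'Hôpital's rule:
  lim(x→5) 4·(5-x)·ln(5-x) = 0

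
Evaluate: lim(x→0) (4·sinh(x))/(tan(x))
This is a 0/0 indeterminate form.

Apply L'Hôpital's rule: differentiate numerator and denominator separately.
  f(x) = 4·sinh(x)   ⇒   f'(x) = 4·cosh(x)
  g(x) = tan(x)   ⇒   g'(x) = tan(x)^2 + 1
  lim(x→0) f'(x)/g'(x) = lim(x→0) (4·cosh(x))/(tan(x)^2 + 1)
  = 4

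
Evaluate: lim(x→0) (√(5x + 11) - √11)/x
This is a standard limit.

Factor or rationalize the expression:
  lim(x→0) (√(5x + 11) - √11)/x = 5·sqrt(11)/22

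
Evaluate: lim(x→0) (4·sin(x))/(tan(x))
This is a 0/0 indeterminate form.

Apply L'Hôpital's rule: differentiate numerator and denominator separately.
  f(x) = 4·sin(x)   ⇒   f'(x) = 4·cos(x)
  g(x) = tan(x)   ⇒   g'(x) = tan(x)^2 + 1
  lim(x→0) f'(x)/g'(x) = lim(x→0) (4·cos(x))/(tan(x)^2 + 1)
  = 4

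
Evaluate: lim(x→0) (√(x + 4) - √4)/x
This is a standard limit.

Factor or rationalize the expression:
  lim(x→0) (√(x + 4) - √4)/x = 1/4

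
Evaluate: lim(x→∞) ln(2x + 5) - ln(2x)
This is an ∞-∞ indeterminate form.

Combine fractions or rationalize to convert ∞-∞ to 0/0 form:
  lim(x→∞) ln(2x + 5) - ln(2x) = 0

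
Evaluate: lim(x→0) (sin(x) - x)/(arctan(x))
This is a 0/0 indeterminate form.

Apply L'Hôpital's rule: differentiate numerator and denominator separately.
  f(x) = -x + sin(x)   ⇒   f'(x) = cos(x) - 1
  g(x) = atan(x)   ⇒   g'(x) = 1/(x^2 + 1)
  lim(x→0) f'(x)/g'(x) = lim(x→0) (cos(x) - 1)/(1/(x^2 + 1))
  = 0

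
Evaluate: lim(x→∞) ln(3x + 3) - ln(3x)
This is an ∞-∞ indeterminate form.

Combine fractions or rationalize to convert ∞-∞ to 0/0 form:
  lim(x→∞) ln(3x + 3) - ln(3x) = 0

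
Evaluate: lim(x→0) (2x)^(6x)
This is an exponential indeterminate form.

For exponential indeterminate forms, take the natural log:
  Let L = lim(x→0) (2x)^(6x)
  Then ln(L) = lim(x→0) [exponent × ln(base)]
  Evaluate using L'Hôpital or standard limits, then exponentiate.
  L = 1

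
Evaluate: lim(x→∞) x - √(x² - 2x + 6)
This is an ∞-∞ indeterminate form.

Combine fractions or rationalize to convert ∞-∞ to 0/0 form:
  lim(x→∞) x - √(x² - 2x + 6) = 1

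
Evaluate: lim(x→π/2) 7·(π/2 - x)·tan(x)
This is a 0·∞ indeterminate form.

Rewrite 0·∞ as a quotient (0/0 or ∞/∞ form), then apply L'Hôpital's rule:
  lim(x→π/2) 7·(π/2 - x)·tan(x) = 7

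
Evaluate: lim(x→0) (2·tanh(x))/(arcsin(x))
This is a 0/0 indeterminate form.

Apply L'Hôpital's rule: differentiate numerator and denominator separately.
  f(x) = 2·tanh(x)   ⇒   f'(x) = 2 - 2·tanh(x)^2
  g(x) = asin(x)   ⇒   g'(x) = 1/sqrt(1 - x^2)
  lim(x→0) f'(x)/g'(x) = lim(x→0) (2 - 2·tanh(x)^2)/(1/sqrt(1 - x^2))
  = 2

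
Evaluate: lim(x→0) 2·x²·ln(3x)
This is a 0·∞ indeterminate form.

Rewrite 0·∞ as a quotient (0/0 or ∞/∞ form), then apply L'Hôpital's rule:
  lim(x→0) 2·x²·ln(3x) = 0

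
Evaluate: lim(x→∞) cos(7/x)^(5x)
This is an exponential indeterminate form.

For exponential indeterminate forms, take the natural log:
  Let L = lim(x→∞) cos(7/x)^(5x)
  Then ln(L) = lim(x→∞) [exponent × ln(base)]
  Evaluate using L'Hôpital or standard limits, then exponentiate.
  L = 1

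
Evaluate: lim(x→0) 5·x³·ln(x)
This is a 0·∞ indeterminate form.

Rewrite 0·∞ as a quotient (0/0 or ∞/∞ form), then apply L'Hôpital's rule:
  lim(x→0) 5·x³·ln(x) = 0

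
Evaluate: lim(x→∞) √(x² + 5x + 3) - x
This is an ∞-∞ indeterminate form.

Combine fractions or rationalize to convert ∞-∞ to 0/0 form:
  lim(x→∞) √(x² + 5x + 3) - x = 5/2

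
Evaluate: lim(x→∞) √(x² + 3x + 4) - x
This is an ∞-∞ indeterminate form.

Combine fractions or rationalize to convert ∞-∞ to 0/0 form:
  lim(x→∞) √(x² + 3x + 4) - x = 3/2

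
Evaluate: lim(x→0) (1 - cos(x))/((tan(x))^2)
This is a 0/0 indeterminate form.

Apply L'Hôpital's rule: differentiate numerator and denominator separately.
  f(x) = 1 - cos(x)   ⇒   f'(x) = sin(x)
  g(x) = tan(x)^2   ⇒   g'(x) = (2·tan(x)^2 + 2)·tan(x)
  lim(x→0) f'(x)/g'(x) = lim(x→0) (sin(x))/((2·tan(x)^2 + 2)·tan(x))
  = 1/2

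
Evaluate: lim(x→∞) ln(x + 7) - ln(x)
This is an ∞-∞ indeterminate form.

Combine fractions or rationalize to convert ∞-∞ to 0/0 form:
  lim(x→∞) ln(x + 7) - ln(x) = 0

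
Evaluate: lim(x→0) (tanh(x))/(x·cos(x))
This is a 0/0 indeterminate form.

Apply L'Hôpital's rule: differentiate numerator and denominator separately.
  f(x) = tanh(x)   ⇒   f'(x) = 1 - tanh(x)^2
  g(x) = x·cos(x)   ⇒   g'(x) = -x·sin(x) + cos(x)
  lim(x→0) f'(x)/g'(x) = lim(x→0) (1 - tanh(x)^2)/(-x·sin(x) + cos(x))
  = 1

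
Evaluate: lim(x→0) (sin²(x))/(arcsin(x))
This is a 0/0 indeterminate form.

Apply L'Hôpital's rule: differentiate numerator and denominator separately.
  f(x) = sin(x)^2   ⇒   f'(x) = 2·sin(x)·cos(x)
  g(x) = asin(x)   ⇒   g'(x) = 1/sqrt(1 - x^2)
  lim(x→0) f'(x)/g'(x) = lim(x→0) (2·sin(x)·cos(x))/(1/sqrt(1 - x^2))
  = 0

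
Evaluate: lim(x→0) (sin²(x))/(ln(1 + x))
This is a 0/0 indeterminate form.

Apply L'Hôpital's rule: differentiate numerator and denominator separately.
  f(x) = sin(x)^2   ⇒   f'(x) = 2·sin(x)·cos(x)
  g(x) = ln(x + 1)   ⇒   g'(x) = 1/(x + 1)
  lim(x→0) f'(x)/g'(x) = lim(x→0) (2·sin(x)·cos(x))/(1/(x + 1))
  = 0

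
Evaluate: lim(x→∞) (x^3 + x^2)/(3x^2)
This is an ∞/∞ indeterminate form.

Apply L'Hôpital's rule: differentiate numerator and denominator separately.
  f(x) = x^3 + x^2   ⇒   f'(x) = 3·x^2 + 2·x
  g(x) = 3·x^2   ⇒   g'(x) = 6·x
  lim(x→∞) f'(x)/g'(x) = lim(x→∞) (3·x^2 + 2·x)/(6·x)
  = ∞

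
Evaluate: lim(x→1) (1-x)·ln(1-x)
This is a 0·∞ indeterminate form.

Rewrite 0·∞ as a quotient (0/0 or ∞/∞ form), then apply L'Hôpital's rule:
  lim(x→1) (1-x)·ln(1-x) = 0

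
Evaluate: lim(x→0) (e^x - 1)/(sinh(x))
This is a 0/0 indeterminate form.

Apply L'Hôpital's rule: differentiate numerator and denominator separately.
  f(x) = e^(x) - 1   ⇒   f'(x) = e^(x)
  g(x) = sinh(x)   ⇒   g'(x) = cosh(x)
  lim(x→0) f'(x)/g'(x) = lim(x→0) (e^(x))/(cosh(x))
  = 1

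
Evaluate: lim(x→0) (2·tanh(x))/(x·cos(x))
This is a 0/0 indeterminate form.

Apply L'Hôpital's rule: differentiate numerator and denominator separately.
  f(x) = 2·tanh(x)   ⇒   f'(x) = 2 - 2·tanh(x)^2
  g(x) = x·cos(x)   ⇒   g'(x) = -x·sin(x) + cos(x)
  lim(x→0) f'(x)/g'(x) = lim(x→0) (2 - 2·tanh(x)^2)/(-x·sin(x) + cos(x))
  = 2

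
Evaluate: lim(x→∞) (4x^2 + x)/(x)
This is an ∞/∞ indeterminate form.

Apply L'Hôpital's rule: differentiate numerator and denominator separately.
  f(x) = 4·x^2 + x   ⇒   f'(x) = 8·x + 1
  g(x) = x   ⇒   g'(x) = 1
  lim(x→∞) f'(x)/g'(x) = lim(x→∞) (8·x + 1)/(1)
  = ∞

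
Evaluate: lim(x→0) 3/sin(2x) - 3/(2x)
This is an ∞-∞ indeterminate form.

Combine fractions or rationalize to convert ∞-∞ to 0/0 form:
  lim(x→0) 3/sin(2x) - 3/(2x) = 0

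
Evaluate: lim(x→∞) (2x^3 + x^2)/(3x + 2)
This is an ∞/∞ indeterminate form.

Apply L'Hôpital's rule: differentiate numerator and denominator separately.
  f(x) = 2·x^3 + x^2   ⇒   f'(x) = 6·x^2 + 2·x
  g(x) = 3·x + 2   ⇒   g'(x) = 3
  lim(x→∞) f'(x)/g'(x) = lim(x→∞) (6·x^2 + 2·x)/(3)
  = ∞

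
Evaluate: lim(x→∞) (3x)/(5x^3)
This is an ∞/∞ indeterminate form.

Apply L'Hôpital's rule: differentiate numerator and denominator separately.
  f(x) = 3·x   ⇒   f'(x) = 3
  g(x) = 5·x^3   ⇒   g'(x) = 15·x^2
  lim(x→∞) f'(x)/g'(x) = lim(x→∞) (3)/(15·x^2)
  = 0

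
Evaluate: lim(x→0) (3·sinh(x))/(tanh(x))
This is a 0/0 indeterminate form.

Apply L'Hôpital's rule: differentiate numerator and denominator separately.
  f(x) = 3·sinh(x)   ⇒   f'(x) = 3·cosh(x)
  g(x) = tanh(x)   ⇒   g'(x) = 1 - tanh(x)^2
  lim(x→0) f'(x)/g'(x) = lim(x→0) (3·cosh(x))/(1 - tanh(x)^2)
  = 3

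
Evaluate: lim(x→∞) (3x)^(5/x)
This is an exponential indeterminate form.

For exponential indeterminate forms, take the natural log:
  Let L = lim(x→∞) (3x)^(5/x)
  Then ln(L) = lim(x→∞) [exponent × ln(base)]
  Evaluate using L'Hôpital or standard limits, then exponentiate.
  L = 1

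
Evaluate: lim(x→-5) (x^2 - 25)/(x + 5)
This is a standard limit.

Factor or rationalize the expression:
  lim(x→-5) (x^2 - 25)/(x + 5) = -10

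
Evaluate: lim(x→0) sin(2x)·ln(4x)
This is a 0·∞ indeterminate form.

Rewrite 0·∞ as a quotient (0/0 or ∞/∞ form), then apply L'Hôpital's rule:
  lim(x→0) sin(2x)·ln(4x) = 0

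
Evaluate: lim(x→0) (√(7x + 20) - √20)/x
This is a standard limit.

Factor or rationalize the expression:
  lim(x→0) (√(7x + 20) - √20)/x = 7·sqrt(5)/20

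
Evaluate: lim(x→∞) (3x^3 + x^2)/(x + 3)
This is an ∞/∞ indeterminate form.

Apply L'Hôpital's rule: differentiate numerator and denominator separately.
  f(x) = 3·x^3 + x^2   ⇒   f'(x) = 9·x^2 + 2·x
  g(x) = x + 3   ⇒   g'(x) = 1
  lim(x→∞) f'(x)/g'(x) = lim(x→∞) (9·x^2 + 2·x)/(1)
  = ∞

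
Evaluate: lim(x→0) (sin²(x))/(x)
This is a 0/0 indeterminate form.

Apply L'Hôpital's rule: differentiate numerator and denominator separately.
  f(x) = sin(x)^2   ⇒   f'(x) = 2·sin(x)·cos(x)
  g(x) = x   ⇒   g'(x) = 1
  lim(x→0) f'(x)/g'(x) = lim(x→0) (2·sin(x)·cos(x))/(1)
  = 0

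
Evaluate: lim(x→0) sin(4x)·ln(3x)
This is a 0·∞ indeterminate form.

Rewrite 0·∞ as a quotient (0/0 or ∞/∞ form), then apply L'Hôpital's rule:
  lim(x→0) sin(4x)·ln(3x) = 0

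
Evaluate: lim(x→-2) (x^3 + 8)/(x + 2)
This is a standard limit.

Factor or rationalize the expression:
  lim(x→-2) (x^3 + 8)/(x + 2) = 12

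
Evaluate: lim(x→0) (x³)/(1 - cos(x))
This is a 0/0 indeterminate form.

Apply L'Hôpital's rule: differentiate numerator and denominator separately.
  f(x) = x^3   ⇒   f'(x) = 3·x^2
  g(x) = 1 - cos(x)   ⇒   g'(x) = sin(x)
  lim(x→0) f'(x)/g'(x) = lim(x→0) (3·x^2)/(sin(x))
  = 0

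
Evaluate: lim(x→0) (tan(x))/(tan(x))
This is a 0/0 indeterminate form.

Apply L'Hôpital's rule: differentiate numerator and denominator separately.
  f(x) = tan(x)   ⇒   f'(x) = tan(x)^2 + 1
  g(x) = tan(x)   ⇒   g'(x) = tan(x)^2 + 1
  lim(x→0) f'(x)/g'(x) = lim(x→0) (tan(x)^2 + 1)/(tan(x)^2 + 1)
  = 1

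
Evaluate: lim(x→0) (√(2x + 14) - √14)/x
This is a standard limit.

Factor or rationalize the expression:
  lim(x→0) (√(2x + 14) - √14)/x = sqrt(14)/14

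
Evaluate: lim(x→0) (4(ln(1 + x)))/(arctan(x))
This is a 0/0 indeterminate form.

Apply L'Hôpital's rule: differentiate numerator and denominator separately.
  f(x) = 4·ln(x + 1)   ⇒   f'(x) = 4/(x + 1)
  g(x) = atan(x)   ⇒   g'(x) = 1/(x^2 + 1)
  lim(x→0) f'(x)/g'(x) = lim(x→0) (4/(x + 1))/(1/(x^2 + 1))
  = 4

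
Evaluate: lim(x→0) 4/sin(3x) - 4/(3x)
This is an ∞-∞ indeterminate form.

Combine fractions or rationalize to convert ∞-∞ to 0/0 form:
  lim(x→0) 4/sin(3x) - 4/(3x) = 0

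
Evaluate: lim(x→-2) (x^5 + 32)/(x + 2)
This is a standard limit.

Factor or rationalize the expression:
  lim(x→-2) (x^5 + 32)/(x + 2) = 80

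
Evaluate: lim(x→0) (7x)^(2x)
This is an exponential indeterminate form.

For exponential indeterminate forms, take the natural log:
  Let L = lim(x→0) (7x)^(2x)
  Then ln(L) = lim(x→0) [exponent × ln(base)]
  Evaluate using L'Hôpital or standard limits, then exponentiate.
  L = 1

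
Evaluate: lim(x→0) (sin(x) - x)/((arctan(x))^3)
This is a 0/0 indeterminate form.

Apply L'Hôpital's rule: differentiate numerator and denominator separately.
  f(x) = -x + sin(x)   ⇒   f'(x) = cos(x) - 1
  g(x) = atan(x)^3   ⇒   g'(x) = 3·atan(x)^2/(x^2 + 1)
  lim(x→0) f'(x)/g'(x) = lim(x→0) (cos(x) - 1)/(3·atan(x)^2/(x^2 + 1))
  = -1/6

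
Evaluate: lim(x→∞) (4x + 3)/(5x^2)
This is an ∞/∞ indeterminate form.

Apply L'Hôpital's rule: differentiate numerator and denominator separately.
  f(x) = 4·x + 3   ⇒   f'(x) = 4
  g(x) = 5·x^2   ⇒   g'(x) = 10·x
  lim(x→∞) f'(x)/g'(x) = lim(x→∞) (4)/(10·x)
  = 0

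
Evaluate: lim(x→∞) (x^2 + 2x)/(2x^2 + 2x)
This is an ∞/∞ indeterminate form.

Apply L'Hôpital's rule: differentiate numerator and denominator separately.
  f(x) = x^2 + 2·x   ⇒   f'(x) = 2·x + 2
  g(x) = 2·x^2 + 2·x   ⇒   g'(x) = 4·x + 2
  lim(x→∞) f'(x)/g'(x) = lim(x→∞) (2·x + 2)/(4·x + 2)
  = 1/2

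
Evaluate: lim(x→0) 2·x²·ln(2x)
This is a 0·∞ indeterminate form.

Rewrite 0·∞ as a quotient (0/0 or ∞/∞ form), then apply L'Hôpital's rule:
  lim(x→0) 2·x²·ln(2x) = 0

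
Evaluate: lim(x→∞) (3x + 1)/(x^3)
This is an ∞/∞ indeterminate form.

Apply L'Hôpital's rule: differentiate numerator and denominator separately.
  f(x) = 3·x + 1   ⇒   f'(x) = 3
  g(x) = x^3   ⇒   g'(x) = 3·x^2
  lim(x→∞) f'(x)/g'(x) = lim(x→∞) (3)/(3·x^2)
  = 0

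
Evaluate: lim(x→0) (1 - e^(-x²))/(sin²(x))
This is a 0/0 indeterminate form.

Apply L'Hôpital's rule: differentiate numerator and denominator separately.
  f(x) = 1 - e^(-x^2)   ⇒   f'(x) = 2·x·e^(-x^2)
  g(x) = sin(x)^2   ⇒   g'(x) = 2·sin(x)·cos(x)
  lim(x→0) f'(x)/g'(x) = lim(x→0) (2·x·e^(-x^2))/(2·sin(x)·cos(x))
  = 1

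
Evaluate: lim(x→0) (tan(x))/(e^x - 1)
This is a 0/0 indeterminate form.

Apply L'Hôpital's rule: differentiate numerator and denominator separately.
  f(x) = tan(x)   ⇒   f'(x) = tan(x)^2 + 1
  g(x) = e^(x) - 1   ⇒   g'(x) = e^(x)
  lim(x→0) f'(x)/g'(x) = lim(x→0) (tan(x)^2 + 1)/(e^(x))
  = 1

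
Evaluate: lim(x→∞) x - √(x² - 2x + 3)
This is an ∞-∞ indeterminate form.

Combine fractions or rationalize to convert ∞-∞ to 0/0 form:
  lim(x→∞) x - √(x² - 2x + 3) = 1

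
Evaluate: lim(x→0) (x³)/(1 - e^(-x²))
This is a 0/0 indeterminate form.

Apply L'Hôpital's rule: differentiate numerator and denominator separately.
  f(x) = x^3   ⇒   f'(x) = 3·x^2
  g(x) = 1 - e^(-x^2)   ⇒   g'(x) = 2·x·e^(-x^2)
  lim(x→0) f'(x)/g'(x) = lim(x→0) (3·x^2)/(2·x·e^(-x^2))
  = 0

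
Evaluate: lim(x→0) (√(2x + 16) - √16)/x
This is a standard limit.

Factor or rationalize the expression:
  lim(x→0) (√(2x + 16) - √16)/x = 1/4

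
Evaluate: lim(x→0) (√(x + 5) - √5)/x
This is a standard limit.

Factor or rationalize the expression:
  lim(x→0) (√(x + 5) - √5)/x = sqrt(5)/10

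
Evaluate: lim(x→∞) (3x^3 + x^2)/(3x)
This is an ∞/∞ indeterminate form.

Apply L'Hôpital's rule: differentiate numerator and denominator separately.
  f(x) = 3·x^3 + x^2   ⇒   f'(x) = 9·x^2 + 2·x
  g(x) = 3·x   ⇒   g'(x) = 3
  lim(x→∞) f'(x)/g'(x) = lim(x→∞) (9·x^2 + 2·x)/(3)
  = ∞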